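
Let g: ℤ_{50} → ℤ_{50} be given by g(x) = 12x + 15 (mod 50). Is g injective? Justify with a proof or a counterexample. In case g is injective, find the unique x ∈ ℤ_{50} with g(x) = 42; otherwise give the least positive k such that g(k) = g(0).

We have gcd(12, 50) = 2 > 1. Taking x_1 = 0 and x_2 = 25: g(0) = 15 and g(25) = 12·25 + 15 = 315 ≡ 15 (mod 50).
So g(0) = g(25) while 0 ≠ 25, therefore g is not injective.
Since g is not injective, we find the least positive k with g(k) = g(0): this means 12k ≡ 0 (mod 50), i.e. 50 ∣ 12k. Since gcd(12, 50) = 2, dividing through by 2 this holds exactly when 25 ∣ 6k, and as gcd(6, 25) = 1, exactly when 25 ∣ k.
The smallest positive such k is 25.

25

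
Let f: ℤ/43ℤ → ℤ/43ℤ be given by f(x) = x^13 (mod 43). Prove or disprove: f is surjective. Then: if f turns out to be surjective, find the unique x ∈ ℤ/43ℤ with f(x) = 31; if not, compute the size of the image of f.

40

Since 43 is prime, the nonzero elements of ℤ/43ℤ form a cyclic group of order 42.
As gcd(13, 42) = 1, raising to the 13th power is a bijection on this group: if s^13 ≡ t^13 then (st^{−1})^13 = 1, and the only element of order dividing gcd(13, 42) = 1 is 1, so s = t.
With f(0) = 0 this makes f injective on all of ℤ/43ℤ, hence bijective (finite equal-size domain and codomain). In particular f is surjective.
Since f is surjective, we find the preimage of 31. The inverse of x ↦ x^13 on (ℤ/43ℤ)^× is x ↦ x^13, because 13·13 = 169 = 4·42 + 1 ≡ 1 (mod 42) and x^{42} = 1 for x ≠ 0 (Fermat). So f⁻¹(31) = 31^13 mod 43.
Repeated squaring mod 43: 31^1 ≡ 31, 31^2 ≡ 31² = 961 ≡ 15, 31^4 ≡ 15² = 225 ≡ 10, 31^8 ≡ 10² = 100 ≡ 14. Since 13 = 8 + 4 + 1, 31^13 ≡ 14·10·31: 14·10 = 140 ≡ 11, then 11·31 = 341 ≡ 40. So 31^13 ≡ 40 (mod 43).
Hence f⁻¹(31) = 40.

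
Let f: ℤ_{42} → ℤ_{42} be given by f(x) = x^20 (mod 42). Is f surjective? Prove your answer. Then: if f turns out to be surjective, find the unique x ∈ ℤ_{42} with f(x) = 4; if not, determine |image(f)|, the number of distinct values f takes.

16

f(4): Repeated squaring mod 42: 4^1 ≡ 4, 4^2 ≡ 4² = 16, 4^4 ≡ 16² = 256 ≡ 4, 4^8 ≡ 4² = 16, 4^16 ≡ 16² = 256 ≡ 4. Since 20 = 16 + 4, 4^20 ≡ 4·4: 4·4 = 16. So 4^20 ≡ 16 (mod 42).
f(10): Repeated squaring mod 42: 10^1 ≡ 10, 10^2 ≡ 10² = 100 ≡ 16, 10^4 ≡ 16² = 256 ≡ 4, 10^8 ≡ 4² = 16, 10^16 ≡ 16² = 256 ≡ 4. Since 20 = 16 + 4, 10^20 ≡ 4·4: 4·4 = 16. So 10^20 ≡ 16 (mod 42).
So f(4) = f(10) = 16 while 4 ≠ 10, hence f is not injective.
A non-injective map from the 42-element set ℤ_{42} to itself takes at most 41 distinct values, so it cannot be surjective. So f is not surjective.
Since f is not surjective, we determine |image(f)|. Computing x^20 mod 42 for each x (by repeated squaring, reducing mod 42 at every step), the values f(0), f(1), …, f(41) are: 0, 1, 4, 9, 16, 25, 36, 7, 22, 39, 16, 37, 18, 1, 28, 15, 4, 37, 30, 25, 22, 21, 22, 25, 30, 37, 4, 15, 28, 1, 18, 37, 16, 39, 22, 7, 36, 25, 16, 9, 4, 1.
The distinct values are {0, 1, 4, 7, 9, 15, 16, 18, 21, 22, 25, 28, 30, 36, 37, 39}; there are 16 of them.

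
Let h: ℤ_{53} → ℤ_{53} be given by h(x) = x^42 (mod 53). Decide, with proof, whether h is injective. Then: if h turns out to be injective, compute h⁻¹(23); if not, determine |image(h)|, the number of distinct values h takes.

27

h(26): Repeated squaring mod 53: 26^1 ≡ 26, 26^2 ≡ 26² = 676 ≡ 40, 26^4 ≡ 40² = 1600 ≡ 10, 26^8 ≡ 10² = 100 ≡ 47, 26^16 ≡ 47² = 2209 ≡ 36, 26^32 ≡ 36² = 1296 ≡ 24. Since 42 = 32 + 8 + 2, 26^42 ≡ 24·47·40: 24·47 = 1128 ≡ 15, then 15·40 = 600 ≡ 17. So 26^42 ≡ 17 (mod 53).
h(27): Repeated squaring mod 53: 27^1 ≡ 27, 27^2 ≡ 27² = 729 ≡ 40, 27^4 ≡ 40² = 1600 ≡ 10, 27^8 ≡ 10² = 100 ≡ 47, 27^16 ≡ 47² = 2209 ≡ 36, 27^32 ≡ 36² = 1296 ≡ 24. Since 42 = 32 + 8 + 2, 27^42 ≡ 24·47·40: 24·47 = 1128 ≡ 15, then 15·40 = 600 ≡ 17. So 27^42 ≡ 17 (mod 53).
So h(26) = h(27) = 17 while 26 ≠ 27, hence h is not injective.
Since h is not injective, we determine |image(h)|. Computing x^42 mod 53 for each x (by repeated squaring, reducing mod 53 at every step), the values h(0), h(1), …, h(52) are: 0, 1, 25, 38, 42, 40, 49, 28, 43, 13, 46, 47, 6, 24, 11, 36, 15, 16, 7, 29, 37, 4, 9, 52, 44, 10, 17, 17, 10, 44, 52, 9, 4, 37, 29, 7, 16, 15, 36, 11, 24, 6, 47, 46, 13, 43, 28, 49, 40, 42, 38, 25, 1.
The distinct values are {0, 1, 4, 6, 7, 9, 10, 11, 13, 15, 16, 17, 24, 25, 28, 29, 36, 37, 38, 40, 42, 43, 44, 46, 47, 49, 52}; there are 27 of them.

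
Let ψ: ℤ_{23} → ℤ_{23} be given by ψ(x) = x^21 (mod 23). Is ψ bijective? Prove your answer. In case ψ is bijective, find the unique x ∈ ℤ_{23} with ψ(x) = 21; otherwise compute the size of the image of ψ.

Since 23 is prime, the nonzero elements of ℤ_{23} form a cyclic group of order 22.
As gcd(21, 22) = 1, raising to the 21st power is a bijection on this group: if s^21 ≡ t^21 then (st^{−1})^21 = 1, and the only element of order dividing gcd(21, 22) = 1 is 1, so s = t.
With ψ(0) = 0 this makes ψ injective on all of ℤ_{23}, hence bijective (finite equal-size domain and codomain). In particular ψ is bijective.
Since ψ is bijective, we find the preimage of 21. The inverse of x ↦ x^21 on (ℤ_{23})^× is x ↦ x^21, because 21·21 = 441 = 20·22 + 1 ≡ 1 (mod 22) and x^{22} = 1 for x ≠ 0 (Fermat). So ψ⁻¹(21) = 21^21 mod 23.
Repeated squaring mod 23: 21^1 ≡ 21, 21^2 ≡ 21² = 441 ≡ 4, 21^4 ≡ 4² = 16, 21^8 ≡ 16² = 256 ≡ 3, 21^16 ≡ 3² = 9. Since 21 = 16 + 4 + 1, 21^21 ≡ 9·16·21: 9·16 = 144 ≡ 6, then 6·21 = 126 ≡ 11. So 21^21 ≡ 11 (mod 23).
Hence ψ⁻¹(21) = 11.

11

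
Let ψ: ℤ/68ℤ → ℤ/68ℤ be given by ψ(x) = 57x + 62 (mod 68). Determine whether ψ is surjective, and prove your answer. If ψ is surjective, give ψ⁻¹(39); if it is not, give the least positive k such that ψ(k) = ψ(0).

Since gcd(57, 68) = 1, 57 is invertible modulo 68. Euclid's algorithm: 68 = 1·57 + 11, 57 = 5·11 + 2, 11 = 5·2 + 1; back-substituting gives 1 = 37·57 − 31·68, so 57⁻¹ ≡ 37 (mod 68).
Then y ↦ 37(y − 62) is a two-sided inverse to ψ, so every y ∈ ℤ/68ℤ has a preimage.
So ψ is surjective.
Since ψ is surjective, we find ψ⁻¹(39): we need 57x ≡ 39 − 62 ≡ 45 (mod 68). Using 57⁻¹ = 37: x ≡ 37·45 = 1665 = 24·68 + 33, so x = 33.
Check: ψ(33) = 57·33 + 62 = 1943 = 28·68 + 39 ≡ 39 (mod 68).

33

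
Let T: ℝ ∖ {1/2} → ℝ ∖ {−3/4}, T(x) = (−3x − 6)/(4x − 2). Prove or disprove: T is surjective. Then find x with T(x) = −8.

For any y ≠ −3/4, solving y(4x − 2) = −3x − 6 for x gives a well-defined x ≠ 1/2. So T is surjective.
Solving T(x) = −8: cross-multiplying gives −3x − 6 = −8(4x − 2), which rearranges to 29x = 22, so x = 22/29.

22/29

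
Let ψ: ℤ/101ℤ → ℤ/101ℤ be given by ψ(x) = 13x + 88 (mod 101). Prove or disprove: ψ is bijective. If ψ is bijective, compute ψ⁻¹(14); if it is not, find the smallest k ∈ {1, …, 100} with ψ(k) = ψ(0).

Recall: ψ is injective when ψ(u) = ψ(v) forces u = v.
Suppose ψ(u) = ψ(v) in ℤ/101ℤ. Then 13u + 88 ≡ 13v + 88 (mod 101), hence 13(u − v) ≡ 0 (mod 101).
Since gcd(13, 101) = 1, 13 is invertible modulo 101, thus u − v ≡ 0 (mod 101), i.e. u = v.
We now compute 13⁻¹ mod 101 explicitly. Euclid's algorithm: 101 = 7·13 + 10, 13 = 1·10 + 3, 10 = 3·3 + 1; back-substituting gives 1 = 70·13 − 9·101, so 13⁻¹ ≡ 70 (mod 101).
Then y ↦ 70(y − 88) is a two-sided inverse to ψ, so every y ∈ ℤ/101ℤ has a preimage.
Hence ψ is bijective.
Since ψ is bijective, we compute ψ⁻¹(14): solve 13x + 88 ≡ 14 (mod 101), i.e. 13x ≡ 27 (mod 101).
Multiplying by 13⁻¹ = 70 gives x ≡ 70·27 = 1890 = 18·101 + 72 ≡ 72 (mod 101).
Check: ψ(72) = 13·72 + 88 = 1024 = 10·101 + 14 ≡ 14 (mod 101).

72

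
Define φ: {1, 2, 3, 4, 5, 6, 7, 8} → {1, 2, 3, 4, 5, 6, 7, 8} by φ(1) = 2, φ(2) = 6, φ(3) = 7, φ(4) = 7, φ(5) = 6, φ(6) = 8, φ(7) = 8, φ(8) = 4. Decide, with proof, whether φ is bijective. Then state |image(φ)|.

5

φ(3) = 7 = φ(4) with 3 ≠ 4, so φ is not injective, hence not bijective.
The image of φ is {2, 4, 6, 7, 8}, which has 5 elements.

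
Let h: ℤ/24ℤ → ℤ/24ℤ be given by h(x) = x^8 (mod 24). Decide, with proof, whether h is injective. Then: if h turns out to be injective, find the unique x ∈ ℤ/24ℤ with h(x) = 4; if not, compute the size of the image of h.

h(2): Repeated squaring mod 24: 2^1 ≡ 2, 2^2 ≡ 2² = 4, 2^4 ≡ 4² = 16, 2^8 ≡ 16² = 256 ≡ 16. So 2^8 ≡ 16 (mod 24).
h(4): Repeated squaring mod 24: 4^1 ≡ 4, 4^2 ≡ 4² = 16, 4^4 ≡ 16² = 256 ≡ 16, 4^8 ≡ 16² = 256 ≡ 16. So 4^8 ≡ 16 (mod 24).
So h(2) = h(4) = 16 while 2 ≠ 4, so h is not injective.
Since h is not injective, we determine |image(h)|. Computing x^8 mod 24 for each x (by repeated squaring, reducing mod 24 at every step), the values h(0), h(1), …, h(23) are: 0, 1, 16, 9, 16, 1, 0, 1, 16, 9, 16, 1, 0, 1, 16, 9, 16, 1, 0, 1, 16, 9, 16, 1.
The distinct values are {0, 1, 9, 16}; there are 4 of them.

4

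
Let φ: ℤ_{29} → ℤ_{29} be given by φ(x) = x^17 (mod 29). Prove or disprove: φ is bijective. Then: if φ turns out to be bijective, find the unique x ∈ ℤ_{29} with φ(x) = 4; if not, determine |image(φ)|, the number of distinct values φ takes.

9

Since 29 is prime, the nonzero elements of ℤ_{29} form a cyclic group of order 28.
As gcd(17, 28) = 1, raising to the 17th power is a bijection on this group: if u^17 ≡ v^17 then (uv^{−1})^17 = 1, and the only element of order dividing gcd(17, 28) = 1 is 1, so u = v.
With φ(0) = 0 this makes φ injective on all of ℤ_{29}, hence bijective (finite equal-size domain and codomain). In particular φ is bijective.
Since φ is bijective, we find the preimage of 4. The inverse of x ↦ x^17 on (ℤ_{29})^× is x ↦ x^5, because 17·5 = 85 = 3·28 + 1 ≡ 1 (mod 28) and x^{28} = 1 for x ≠ 0 (Fermat). So φ⁻¹(4) = 4^5 mod 29.
Repeated squaring mod 29: 4^1 ≡ 4, 4^2 ≡ 4² = 16, 4^4 ≡ 16² = 256 ≡ 24. Since 5 = 4 + 1, 4^5 ≡ 24·4: 24·4 = 96 ≡ 9. So 4^5 ≡ 9 (mod 29).
Hence φ⁻¹(4) = 9.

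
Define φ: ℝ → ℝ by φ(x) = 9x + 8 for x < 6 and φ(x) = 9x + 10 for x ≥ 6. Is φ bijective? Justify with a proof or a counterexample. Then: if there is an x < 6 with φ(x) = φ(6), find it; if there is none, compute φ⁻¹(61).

Both pieces are strictly increasing (slopes 9 and 9), so each is injective on its own interval.
The left piece maps (−∞, 6) onto (−∞, 62); the right piece maps [6, ∞) onto [64, ∞).
The images leave a gap (62 has no preimage), so φ is not surjective, hence not bijective.
Because the two images are disjoint, no x < 6 has φ(x) = φ(6), so we compute φ⁻¹(61): 61 lies in (−∞, 62), so solve 9x + 8 = 61: x = (61 − 8)/9 = 53/9.

53/9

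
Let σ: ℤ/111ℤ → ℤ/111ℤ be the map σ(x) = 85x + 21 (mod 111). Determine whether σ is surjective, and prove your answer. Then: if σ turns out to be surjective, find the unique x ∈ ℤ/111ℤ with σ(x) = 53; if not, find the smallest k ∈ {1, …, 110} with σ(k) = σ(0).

By definition, surjectivity means every element of the codomain has a preimage under σ.
Since gcd(85, 111) = 1, 85 is invertible modulo 111. Euclid's algorithm: 111 = 1·85 + 26, 85 = 3·26 + 7, 26 = 3·7 + 5, 7 = 1·5 + 2, 5 = 2·2 + 1; back-substituting gives 1 = 64·85 − 49·111, so 85⁻¹ ≡ 64 (mod 111).
For any y ∈ ℤ/111ℤ, x = 64(y − 21) mod 111 satisfies σ(x) = 85·64(y − 21) + 21 ≡ y (since 85·64 ≡ 1 mod 111). So every y has a preimage.
Thus σ is surjective.
Since σ is surjective, we compute σ⁻¹(53): solve 85x + 21 ≡ 53 (mod 111), i.e. 85x ≡ 32 (mod 111).
Multiplying by 85⁻¹ = 64 gives x ≡ 64·32 = 2048 = 18·111 + 50 ≡ 50 (mod 111).
Check: σ(50) = 85·50 + 21 = 4271 = 38·111 + 53 ≡ 53 (mod 111).

50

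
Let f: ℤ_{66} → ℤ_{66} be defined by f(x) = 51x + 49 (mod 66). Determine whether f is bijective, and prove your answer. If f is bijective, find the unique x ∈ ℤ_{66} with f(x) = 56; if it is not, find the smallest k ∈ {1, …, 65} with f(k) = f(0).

We have gcd(51, 66) = 3 > 1. Taking x_1 = 0 and x_2 = 22: f(0) = 49 and f(22) = 51·22 + 49 = 1171 ≡ 49 (mod 66).
So f(0) = f(22) while 0 ≠ 22, so f is not injective, hence not bijective.
Since f is not bijective, we find the least positive k with f(k) = f(0): this means 51k ≡ 0 (mod 66), i.e. 66 ∣ 51k. Since gcd(51, 66) = 3, dividing through by 3 this holds exactly when 22 ∣ 17k, and as gcd(17, 22) = 1, exactly when 22 ∣ k.
The smallest positive such k is 22.

22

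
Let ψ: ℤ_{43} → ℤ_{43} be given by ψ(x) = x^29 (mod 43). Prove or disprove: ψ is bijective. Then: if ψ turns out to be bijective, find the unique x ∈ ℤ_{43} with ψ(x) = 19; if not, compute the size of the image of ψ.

Since 43 is prime, the nonzero elements of ℤ_{43} form a cyclic group of order 42.
As gcd(29, 42) = 1, raising to the 29th power is a bijection on this group: if u^29 ≡ v^29 then (uv^{−1})^29 = 1, and the only element of order dividing gcd(29, 42) = 1 is 1, so u = v.
With ψ(0) = 0 this makes ψ injective on all of ℤ_{43}, hence bijective (finite equal-size domain and codomain). In particular ψ is bijective.
Since ψ is bijective, we find the preimage of 19. The inverse of x ↦ x^29 on (ℤ_{43})^× is x ↦ x^29, because 29·29 = 841 = 20·42 + 1 ≡ 1 (mod 42) and x^{42} = 1 for x ≠ 0 (Fermat). So ψ⁻¹(19) = 19^29 mod 43.
Repeated squaring mod 43: 19^1 ≡ 19, 19^2 ≡ 19² = 361 ≡ 17, 19^4 ≡ 17² = 289 ≡ 31, 19^8 ≡ 31² = 961 ≡ 15, 19^16 ≡ 15² = 225 ≡ 10. Since 29 = 16 + 8 + 4 + 1, 19^29 ≡ 10·15·31·19: 10·15 = 150 ≡ 21, then 21·31 = 651 ≡ 6, then 6·19 = 114 ≡ 28. So 19^29 ≡ 28 (mod 43).
Hence ψ⁻¹(19) = 28.

28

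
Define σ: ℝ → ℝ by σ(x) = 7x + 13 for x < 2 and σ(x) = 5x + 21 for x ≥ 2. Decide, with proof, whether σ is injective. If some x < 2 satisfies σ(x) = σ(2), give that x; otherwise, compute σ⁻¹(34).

13/5

Both pieces are strictly increasing (slopes 7 and 5), so each is injective on its own interval.
The left piece maps (−∞, 2) onto (−∞, 27); the right piece maps [2, ∞) onto [31, ∞).
These images are disjoint, so no value is attained by both pieces. Therefore σ is injective.
Because the two images are disjoint, no x < 2 has σ(x) = σ(2), so we compute σ⁻¹(34): 34 lies in [31, ∞), so solve 5x + 21 = 34: x = (34 − 21)/5 = 13/5.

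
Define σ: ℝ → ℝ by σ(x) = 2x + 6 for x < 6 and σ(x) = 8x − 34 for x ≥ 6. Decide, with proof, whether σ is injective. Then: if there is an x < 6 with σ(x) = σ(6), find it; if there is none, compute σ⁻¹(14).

Both pieces are strictly increasing (slopes 2 and 8), so each is injective on its own interval.
The left piece maps (−∞, 6) onto (−∞, 18); the right piece maps [6, ∞) onto [14, ∞).
These images overlap. In particular σ(6) = 14 (right piece), and solving 2x + 6 = 14 on the left piece gives x = 4 < 6.
So σ(4) = σ(6) with 4 ≠ 6, and σ is not injective. This x = 4 is the requested value below 6.

4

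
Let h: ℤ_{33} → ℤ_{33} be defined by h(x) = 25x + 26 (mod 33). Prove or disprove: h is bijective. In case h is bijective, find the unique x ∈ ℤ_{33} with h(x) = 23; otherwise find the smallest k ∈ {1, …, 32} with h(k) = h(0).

21

By definition, h is injective when h(x_1) = h(x_2) forces x_1 = x_2.
If h(x_1) = h(x_2), then 25x_1 ≡ 25x_2 (mod 33). Because gcd(25, 33) = 1, we may cancel 25 to get x_1 ≡ x_2 (mod 33).
We now compute 25⁻¹ mod 33 explicitly. Euclid's algorithm: 33 = 1·25 + 8, 25 = 3·8 + 1; back-substituting gives 1 = 4·25 − 3·33, so 25⁻¹ ≡ 4 (mod 33).
Then y ↦ 4(y − 26) is a two-sided inverse to h, so every y ∈ ℤ_{33} has a preimage.
So h is bijective.
Since h is bijective, we compute h⁻¹(23): solve 25x + 26 ≡ 23 (mod 33), i.e. 25x ≡ 30 (mod 33).
Multiplying by 25⁻¹ = 4 gives x ≡ 4·30 = 120 = 3·33 + 21 ≡ 21 (mod 33).
Check: h(21) = 25·21 + 26 = 551 = 16·33 + 23 ≡ 23 (mod 33).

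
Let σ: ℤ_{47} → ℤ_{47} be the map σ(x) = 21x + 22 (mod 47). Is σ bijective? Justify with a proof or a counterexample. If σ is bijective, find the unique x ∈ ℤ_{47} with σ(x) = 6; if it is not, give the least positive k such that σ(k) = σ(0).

44

By definition, σ is injective when σ(x_1) = σ(x_2) forces x_1 = x_2.
If σ(x_1) = σ(x_2), then 21x_1 ≡ 21x_2 (mod 47). Because gcd(21, 47) = 1, we may cancel 21 to get x_1 ≡ x_2 (mod 47).
We now compute 21⁻¹ mod 47 explicitly. Euclid's algorithm: 47 = 2·21 + 5, 21 = 4·5 + 1; back-substituting gives 1 = 9·21 − 4·47, so 21⁻¹ ≡ 9 (mod 47).
For any y ∈ ℤ_{47}, x = 9(y − 22) mod 47 satisfies σ(x) = 21·9(y − 22) + 22 ≡ y (since 21·9 ≡ 1 mod 47). So every y has a preimage.
So σ is bijective.
Since σ is bijective, we compute σ⁻¹(6): solve 21x + 22 ≡ 6 (mod 47), i.e. 21x ≡ 31 (mod 47).
Multiplying by 21⁻¹ = 9 gives x ≡ 9·31 = 279 = 5·47 + 44 ≡ 44 (mod 47).
Check: σ(44) = 21·44 + 22 = 946 = 20·47 + 6 ≡ 6 (mod 47).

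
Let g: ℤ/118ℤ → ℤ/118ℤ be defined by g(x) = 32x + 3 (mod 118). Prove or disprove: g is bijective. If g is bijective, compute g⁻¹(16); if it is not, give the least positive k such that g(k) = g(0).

We have gcd(32, 118) = 2 > 1. Taking s = 0 and t = 59: g(0) = 3 and g(59) = 32·59 + 3 = 1891 ≡ 3 (mod 118).
So g(0) = g(59) while 0 ≠ 59, therefore g is not injective, hence not bijective.
Since g is not bijective, we find the least positive k with g(k) = g(0): this means 32k ≡ 0 (mod 118), i.e. 118 ∣ 32k. Since gcd(32, 118) = 2, dividing through by 2 this holds exactly when 59 ∣ 16k, and as gcd(16, 59) = 1, exactly when 59 ∣ k.
The smallest positive such k is 59.

59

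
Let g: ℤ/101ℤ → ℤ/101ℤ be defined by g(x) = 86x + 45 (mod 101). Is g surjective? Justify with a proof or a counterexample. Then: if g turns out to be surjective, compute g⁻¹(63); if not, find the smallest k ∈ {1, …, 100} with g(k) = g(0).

19

Recall that g is surjective if every y in the codomain equals g(x) for some x in the domain.
Since gcd(86, 101) = 1, 86 is invertible modulo 101. Euclid's algorithm: 101 = 1·86 + 15, 86 = 5·15 + 11, 15 = 1·11 + 4, 11 = 2·4 + 3, 4 = 1·3 + 1; back-substituting gives 1 = 74·86 − 63·101, so 86⁻¹ ≡ 74 (mod 101).
For any y ∈ ℤ/101ℤ, x = 74(y − 45) mod 101 satisfies g(x) = 86·74(y − 45) + 45 ≡ y (since 86·74 ≡ 1 mod 101). So every y has a preimage.
So g is surjective.
Since g is surjective, we compute g⁻¹(63): solve 86x + 45 ≡ 63 (mod 101), i.e. 86x ≡ 18 (mod 101).
Multiplying by 86⁻¹ = 74 gives x ≡ 74·18 = 1332 = 13·101 + 19 ≡ 19 (mod 101).
Check: g(19) = 86·19 + 45 = 1679 = 16·101 + 63 ≡ 63 (mod 101).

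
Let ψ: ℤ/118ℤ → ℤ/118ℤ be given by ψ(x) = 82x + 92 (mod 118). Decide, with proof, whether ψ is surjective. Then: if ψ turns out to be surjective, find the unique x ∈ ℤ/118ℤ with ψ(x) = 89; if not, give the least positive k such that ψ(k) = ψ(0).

59

Since gcd(82, 118) = 2, we have 82x ≡ 0 (mod 2) for all x, so ψ(x) ≡ 0 (mod 2).
But 1 ≢ 0 (mod 2), so 1 ∈ ℤ/118ℤ has no preimage. Therefore ψ is not surjective.
Since ψ is not surjective, we find the least positive k with ψ(k) = ψ(0): this means 82k ≡ 0 (mod 118), i.e. 118 ∣ 82k. Since gcd(82, 118) = 2, dividing through by 2 this holds exactly when 59 ∣ 41k, and as gcd(41, 59) = 1, exactly when 59 ∣ k.
The smallest positive such k is 59.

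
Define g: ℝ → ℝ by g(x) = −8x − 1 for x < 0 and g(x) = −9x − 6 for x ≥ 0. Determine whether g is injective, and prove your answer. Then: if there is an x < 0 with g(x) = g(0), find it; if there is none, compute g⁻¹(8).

Both pieces are strictly decreasing (slopes −8 and −9), so each is injective on its own interval.
The left piece maps (−∞, 0) onto (−1, ∞); the right piece maps [0, ∞) onto (−∞, −6].
These images are disjoint, so no value is attained by both pieces. Thus g is injective.
Because the two images are disjoint, no x < 0 has g(x) = g(0), so we compute g⁻¹(8): 8 lies in (−1, ∞), so solve −8x − 1 = 8: x = (8 + 1)/(−8) = −9/8.

-9/8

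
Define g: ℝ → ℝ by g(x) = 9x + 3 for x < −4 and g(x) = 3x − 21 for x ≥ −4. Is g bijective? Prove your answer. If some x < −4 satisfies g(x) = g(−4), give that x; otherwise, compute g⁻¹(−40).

Both pieces are strictly increasing (slopes 9 and 3), so each is injective on its own interval.
The left piece maps (−∞, −4) onto (−∞, −33); the right piece maps [−4, ∞) onto [−33, ∞).
Since −33 = −33, the images partition ℝ: g is injective and surjective, hence bijective.
Because the two images are disjoint, no x < −4 has g(x) = g(−4), so we compute g⁻¹(−40): −40 lies in (−∞, −33), so solve 9x + 3 = −40: x = (−40 − 3)/9 = −43/9.

-43/9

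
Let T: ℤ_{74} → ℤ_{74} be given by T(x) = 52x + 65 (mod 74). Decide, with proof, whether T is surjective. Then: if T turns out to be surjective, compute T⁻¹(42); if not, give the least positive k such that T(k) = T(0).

Since gcd(52, 74) = 2, we have 52x ≡ 0 (mod 2) for all x, so T(x) ≡ 1 (mod 2).
But 0 ≢ 1 (mod 2), so 0 ∈ ℤ_{74} has no preimage. Hence T is not surjective.
Since T is not surjective, we find the least positive k with T(k) = T(0): this means 52k ≡ 0 (mod 74), i.e. 74 ∣ 52k. Since gcd(52, 74) = 2, dividing through by 2 this holds exactly when 37 ∣ 26k, and as gcd(26, 37) = 1, exactly when 37 ∣ k.
The smallest positive such k is 37.

37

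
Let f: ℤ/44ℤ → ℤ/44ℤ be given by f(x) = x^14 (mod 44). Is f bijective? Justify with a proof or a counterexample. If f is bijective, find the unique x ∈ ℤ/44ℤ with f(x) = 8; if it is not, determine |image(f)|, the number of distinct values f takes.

f(10): Repeated squaring mod 44: 10^1 ≡ 10, 10^2 ≡ 10² = 100 ≡ 12, 10^4 ≡ 12² = 144 ≡ 12, 10^8 ≡ 12² = 144 ≡ 12. Since 14 = 8 + 4 + 2, 10^14 ≡ 12·12·12: 12·12 = 144 ≡ 12, then 12·12 = 144 ≡ 12. So 10^14 ≡ 12 (mod 44).
f(12): Repeated squaring mod 44: 12^1 ≡ 12, 12^2 ≡ 12² = 144 ≡ 12, 12^4 ≡ 12² = 144 ≡ 12, 12^8 ≡ 12² = 144 ≡ 12. Since 14 = 8 + 4 + 2, 12^14 ≡ 12·12·12: 12·12 = 144 ≡ 12, then 12·12 = 144 ≡ 12. So 12^14 ≡ 12 (mod 44).
So f(10) = f(12) = 12 while 10 ≠ 12, therefore f is not injective, hence not bijective.
Since f is not bijective, we determine |image(f)|. Computing x^14 mod 44 for each x (by repeated squaring, reducing mod 44 at every step), the values f(0), f(1), …, f(43) are: 0, 1, 16, 37, 36, 9, 20, 25, 4, 5, 12, 33, 12, 5, 4, 25, 20, 9, 36, 37, 16, 1, 0, 1, 16, 37, 36, 9, 20, 25, 4, 5, 12, 33, 12, 5, 4, 25, 20, 9, 36, 37, 16, 1.
The distinct values are {0, 1, 4, 5, 9, 12, 16, 20, 25, 33, 36, 37}; there are 12 of them.

12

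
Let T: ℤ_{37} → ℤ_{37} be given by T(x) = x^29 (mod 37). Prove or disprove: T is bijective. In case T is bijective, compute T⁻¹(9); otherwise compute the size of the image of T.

34

Since 37 is prime, the nonzero elements of ℤ_{37} form a cyclic group of order 36.
As gcd(29, 36) = 1, raising to the 29th power is a bijection on this group: if a^29 ≡ b^29 then (ab^{−1})^29 = 1, and the only element of order dividing gcd(29, 36) = 1 is 1, so a = b.
With T(0) = 0 this makes T injective on all of ℤ_{37}, hence bijective (finite equal-size domain and codomain). In particular T is bijective.
Since T is bijective, we find the preimage of 9. The inverse of x ↦ x^29 on (ℤ_{37})^× is x ↦ x^5, because 29·5 = 145 = 4·36 + 1 ≡ 1 (mod 36) and x^{36} = 1 for x ≠ 0 (Fermat). So T⁻¹(9) = 9^5 mod 37.
Repeated squaring mod 37: 9^1 ≡ 9, 9^2 ≡ 9² = 81 ≡ 7, 9^4 ≡ 7² = 49 ≡ 12. Since 5 = 4 + 1, 9^5 ≡ 12·9: 12·9 = 108 ≡ 34. So 9^5 ≡ 34 (mod 37).
Hence T⁻¹(9) = 34.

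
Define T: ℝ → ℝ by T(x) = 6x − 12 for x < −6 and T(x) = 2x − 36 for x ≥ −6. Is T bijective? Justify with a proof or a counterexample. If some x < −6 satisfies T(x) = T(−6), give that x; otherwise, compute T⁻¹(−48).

Both pieces are strictly increasing (slopes 6 and 2), so each is injective on its own interval.
The left piece maps (−∞, −6) onto (−∞, −48); the right piece maps [−6, ∞) onto [−48, ∞).
Since −48 = −48, the images partition ℝ: T is injective and surjective, hence bijective.
Because the two images are disjoint, no x < −6 has T(x) = T(−6), so we compute T⁻¹(−48): −48 lies in [−48, ∞), so solve 2x − 36 = −48: x = (−48 + 36)/2 = −6.

-6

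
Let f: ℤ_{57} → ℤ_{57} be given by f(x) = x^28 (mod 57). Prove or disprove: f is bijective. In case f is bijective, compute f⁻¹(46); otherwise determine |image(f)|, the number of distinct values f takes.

20

f(8): Repeated squaring mod 57: 8^1 ≡ 8, 8^2 ≡ 8² = 64 ≡ 7, 8^4 ≡ 7² = 49, 8^8 ≡ 49² = 2401 ≡ 7, 8^16 ≡ 7² = 49. Since 28 = 16 + 8 + 4, 8^28 ≡ 49·7·49: 49·7 = 343 ≡ 1, then 1·49 = 49. So 8^28 ≡ 49 (mod 57).
f(11): Repeated squaring mod 57: 11^1 ≡ 11, 11^2 ≡ 11² = 121 ≡ 7, 11^4 ≡ 7² = 49, 11^8 ≡ 49² = 2401 ≡ 7, 11^16 ≡ 7² = 49. Since 28 = 16 + 8 + 4, 11^28 ≡ 49·7·49: 49·7 = 343 ≡ 1, then 1·49 = 49. So 11^28 ≡ 49 (mod 57).
So f(8) = f(11) = 49 while 8 ≠ 11, hence f is not injective, hence not bijective.
Since f is not bijective, we determine |image(f)|. Computing x^28 mod 57 for each x (by repeated squaring, reducing mod 57 at every step), the values f(0), f(1), …, f(56) are: 0, 1, 55, 54, 4, 43, 6, 7, 49, 9, 28, 49, 45, 25, 43, 42, 16, 55, 39, 19, 1, 36, 16, 4, 24, 25, 7, 30, 28, 28, 30, 7, 25, 24, 4, 16, 36, 1, 19, 39, 55, 16, 42, 43, 25, 45, 49, 28, 9, 49, 7, 6, 43, 4, 54, 55, 1.
The distinct values are {0, 1, 4, 6, 7, 9, 16, 19, 24, 25, 28, 30, 36, 39, 42, 43, 45, 49, 54, 55}; there are 20 of them.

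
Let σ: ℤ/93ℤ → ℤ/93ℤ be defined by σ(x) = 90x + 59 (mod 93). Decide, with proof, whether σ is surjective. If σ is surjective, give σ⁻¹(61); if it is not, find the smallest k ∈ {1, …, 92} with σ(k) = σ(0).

31

Since gcd(90, 93) = 3, we have 90x ≡ 0 (mod 3) for all x, so σ(x) ≡ 2 (mod 3).
But 0 ≢ 2 (mod 3), so 0 ∈ ℤ/93ℤ has no preimage. Thus σ is not surjective.
Since σ is not surjective, we find the least positive k with σ(k) = σ(0): this means 90k ≡ 0 (mod 93), i.e. 93 ∣ 90k. Since gcd(90, 93) = 3, dividing through by 3 this holds exactly when 31 ∣ 30k, and as gcd(30, 31) = 1, exactly when 31 ∣ k.
The smallest positive such k is 31.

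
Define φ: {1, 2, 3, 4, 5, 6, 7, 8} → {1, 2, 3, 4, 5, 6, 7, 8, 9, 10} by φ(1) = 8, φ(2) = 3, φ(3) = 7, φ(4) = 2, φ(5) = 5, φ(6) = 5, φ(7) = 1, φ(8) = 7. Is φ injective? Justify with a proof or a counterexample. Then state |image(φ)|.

6

φ(5) = 5 = φ(6) with 5 ≠ 6, so φ is not injective.
The image of φ is {1, 2, 3, 5, 7, 8}, which has 6 elements.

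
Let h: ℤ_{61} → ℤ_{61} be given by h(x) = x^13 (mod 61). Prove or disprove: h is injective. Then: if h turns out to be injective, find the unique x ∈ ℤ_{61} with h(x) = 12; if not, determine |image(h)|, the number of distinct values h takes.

42

Since 61 is prime, the nonzero elements of ℤ_{61} form a cyclic group of order 60.
As gcd(13, 60) = 1, raising to the 13th power is a bijection on this group: if u^13 ≡ v^13 then (uv^{−1})^13 = 1, and the only element of order dividing gcd(13, 60) = 1 is 1, so u = v.
With h(0) = 0 this makes h injective on all of ℤ_{61}, hence bijective (finite equal-size domain and codomain). In particular h is injective.
Since h is injective, we find the preimage of 12. The inverse of x ↦ x^13 on (ℤ_{61})^× is x ↦ x^37, because 13·37 = 481 = 8·60 + 1 ≡ 1 (mod 60) and x^{60} = 1 for x ≠ 0 (Fermat). So h⁻¹(12) = 12^37 mod 61.
Repeated squaring mod 61: 12^1 ≡ 12, 12^2 ≡ 12² = 144 ≡ 22, 12^4 ≡ 22² = 484 ≡ 57, 12^8 ≡ 57² = 3249 ≡ 16, 12^16 ≡ 16² = 256 ≡ 12, 12^32 ≡ 12² = 144 ≡ 22. Since 37 = 32 + 4 + 1, 12^37 ≡ 22·57·12: 22·57 = 1254 ≡ 34, then 34·12 = 408 ≡ 42. So 12^37 ≡ 42 (mod 61).
Hence h⁻¹(12) = 42.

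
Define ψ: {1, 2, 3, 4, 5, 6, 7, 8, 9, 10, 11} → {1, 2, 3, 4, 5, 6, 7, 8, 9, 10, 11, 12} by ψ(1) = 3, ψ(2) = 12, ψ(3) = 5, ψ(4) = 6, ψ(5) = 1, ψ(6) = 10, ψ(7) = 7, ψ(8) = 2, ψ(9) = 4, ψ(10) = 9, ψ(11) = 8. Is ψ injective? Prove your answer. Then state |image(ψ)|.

The values ψ(1), …, ψ(11) are 3, 12, 5, 6, 1, 10, 7, 2, 4, 9, 8 — all distinct.
So ψ(x_1) = ψ(x_2) only when x_1 = x_2, and ψ is injective.
The image of ψ is {1, 2, 3, 4, 5, 6, 7, 8, 9, 10, 12}, which has 11 elements.

11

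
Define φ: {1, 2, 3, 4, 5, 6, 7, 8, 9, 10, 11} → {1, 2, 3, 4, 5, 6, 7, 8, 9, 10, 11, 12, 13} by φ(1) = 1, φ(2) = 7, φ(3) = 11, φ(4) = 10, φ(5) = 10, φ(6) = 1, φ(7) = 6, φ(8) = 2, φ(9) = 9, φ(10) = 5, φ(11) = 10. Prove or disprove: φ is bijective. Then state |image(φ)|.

φ(4) = 10 = φ(5) with 4 ≠ 5, so φ is not injective, hence not bijective.
The image of φ is {1, 2, 5, 6, 7, 9, 10, 11}, which has 8 elements.

8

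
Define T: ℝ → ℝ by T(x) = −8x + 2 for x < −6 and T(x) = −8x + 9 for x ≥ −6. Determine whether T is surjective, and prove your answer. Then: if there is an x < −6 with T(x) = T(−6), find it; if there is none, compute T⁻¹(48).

-55/8

Both pieces are strictly decreasing (slopes −8 and −8), so each is injective on its own interval.
The left piece maps (−∞, −6) onto (50, ∞); the right piece maps [−6, ∞) onto (−∞, 57].
The union (50, ∞) ∪ (−∞, 57] covers ℝ, so T is surjective.
For the follow-up: the images overlap, so an x < −6 with T(x) = T(−6) exists. T(−6) = 57; solving −8x + 2 = 57 for x < −6 gives x = (57 − 2)/(−8) = −55/8.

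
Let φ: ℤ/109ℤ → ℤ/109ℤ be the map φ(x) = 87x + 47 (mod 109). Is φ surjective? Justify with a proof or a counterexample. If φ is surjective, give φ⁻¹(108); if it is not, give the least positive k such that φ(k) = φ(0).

Since gcd(87, 109) = 1, 87 is invertible modulo 109. Euclid's algorithm: 109 = 1·87 + 22, 87 = 3·22 + 21, 22 = 1·21 + 1; back-substituting gives 1 = 104·87 − 83·109, so 87⁻¹ ≡ 104 (mod 109).
Then y ↦ 104(y − 47) is a two-sided inverse to φ, so every y ∈ ℤ/109ℤ has a preimage.
Thus φ is surjective.
Since φ is surjective, we find φ⁻¹(108): we need 87x ≡ 108 − 47 ≡ 61 (mod 109). Using 87⁻¹ = 104: x ≡ 104·61 = 6344 = 58·109 + 22, so x = 22.
Check: φ(22) = 87·22 + 47 = 1961 = 17·109 + 108 ≡ 108 (mod 109).

22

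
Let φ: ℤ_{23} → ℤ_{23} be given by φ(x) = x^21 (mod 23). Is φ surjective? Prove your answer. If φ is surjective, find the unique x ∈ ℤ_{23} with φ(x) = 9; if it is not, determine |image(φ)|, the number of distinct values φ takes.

18

Since 23 is prime, the nonzero elements of ℤ_{23} form a cyclic group of order 22.
As gcd(21, 22) = 1, raising to the 21st power is a bijection on this group: if x_1^21 ≡ x_2^21 then (x_1x_2^{−1})^21 = 1, and the only element of order dividing gcd(21, 22) = 1 is 1, so x_1 = x_2.
With φ(0) = 0 this makes φ injective on all of ℤ_{23}, hence bijective (finite equal-size domain and codomain). In particular φ is surjective.
Since φ is surjective, we find the preimage of 9. The inverse of x ↦ x^21 on (ℤ_{23})^× is x ↦ x^21, because 21·21 = 441 = 20·22 + 1 ≡ 1 (mod 22) and x^{22} = 1 for x ≠ 0 (Fermat). So φ⁻¹(9) = 9^21 mod 23.
Repeated squaring mod 23: 9^1 ≡ 9, 9^2 ≡ 9² = 81 ≡ 12, 9^4 ≡ 12² = 144 ≡ 6, 9^8 ≡ 6² = 36 ≡ 13, 9^16 ≡ 13² = 169 ≡ 8. Since 21 = 16 + 4 + 1, 9^21 ≡ 8·6·9: 8·6 = 48 ≡ 2, then 2·9 = 18. So 9^21 ≡ 18 (mod 23).
Hence φ⁻¹(9) = 18.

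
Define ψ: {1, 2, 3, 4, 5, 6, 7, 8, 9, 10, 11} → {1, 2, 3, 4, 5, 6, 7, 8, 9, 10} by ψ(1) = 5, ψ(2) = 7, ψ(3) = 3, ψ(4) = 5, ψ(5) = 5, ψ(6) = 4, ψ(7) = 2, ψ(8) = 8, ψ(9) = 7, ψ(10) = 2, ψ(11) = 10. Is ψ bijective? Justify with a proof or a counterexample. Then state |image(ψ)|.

7

ψ(1) = 5 = ψ(4) with 1 ≠ 4, so ψ is not injective, hence not bijective.
The image of ψ is {2, 3, 4, 5, 7, 8, 10}, which has 7 elements.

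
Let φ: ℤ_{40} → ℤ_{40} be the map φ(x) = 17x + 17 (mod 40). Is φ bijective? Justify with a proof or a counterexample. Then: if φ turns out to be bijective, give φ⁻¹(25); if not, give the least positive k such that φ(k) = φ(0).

If φ(u) = φ(v), then 17u ≡ 17v (mod 40). Because gcd(17, 40) = 1, we may cancel 17 to get u ≡ v (mod 40).
We now compute 17⁻¹ mod 40 explicitly. Euclid's algorithm: 40 = 2·17 + 6, 17 = 2·6 + 5, 6 = 1·5 + 1; back-substituting gives 1 = 33·17 − 14·40, so 17⁻¹ ≡ 33 (mod 40).
Then y ↦ 33(y − 17) is a two-sided inverse to φ, so every y ∈ ℤ_{40} has a preimage.
Hence φ is bijective.
Since φ is bijective, we compute φ⁻¹(25): solve 17x + 17 ≡ 25 (mod 40), i.e. 17x ≡ 8 (mod 40).
Multiplying by 17⁻¹ = 33 gives x ≡ 33·8 = 264 = 6·40 + 24 ≡ 24 (mod 40).
Check: φ(24) = 17·24 + 17 = 425 = 10·40 + 25 ≡ 25 (mod 40).

24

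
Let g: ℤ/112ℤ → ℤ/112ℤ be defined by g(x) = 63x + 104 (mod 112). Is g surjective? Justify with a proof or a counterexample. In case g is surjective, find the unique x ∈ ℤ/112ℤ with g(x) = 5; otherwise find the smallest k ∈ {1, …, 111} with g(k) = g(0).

16

Since gcd(63, 112) = 7, we have 63x ≡ 0 (mod 7) for all x, so g(x) ≡ 6 (mod 7).
But 0 ≢ 6 (mod 7), so 0 ∈ ℤ/112ℤ has no preimage. Hence g is not surjective.
Since g is not surjective, we find the least positive k with g(k) = g(0): this means 63k ≡ 0 (mod 112), i.e. 112 ∣ 63k. Since gcd(63, 112) = 7, dividing through by 7 this holds exactly when 16 ∣ 9k, and as gcd(9, 16) = 1, exactly when 16 ∣ k.
The smallest positive such k is 16.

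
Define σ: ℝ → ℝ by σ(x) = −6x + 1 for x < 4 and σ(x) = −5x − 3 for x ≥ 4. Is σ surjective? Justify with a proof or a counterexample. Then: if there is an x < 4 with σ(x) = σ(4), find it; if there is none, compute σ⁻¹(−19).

Both pieces are strictly decreasing (slopes −6 and −5), so each is injective on its own interval.
The left piece maps (−∞, 4) onto (−23, ∞); the right piece maps [4, ∞) onto (−∞, −23].
These images together cover ℝ, so σ is surjective.
Because the two images are disjoint, no x < 4 has σ(x) = σ(4), so we compute σ⁻¹(−19): −19 lies in (−23, ∞), so solve −6x + 1 = −19: x = (−19 − 1)/(−6) = 10/3.

10/3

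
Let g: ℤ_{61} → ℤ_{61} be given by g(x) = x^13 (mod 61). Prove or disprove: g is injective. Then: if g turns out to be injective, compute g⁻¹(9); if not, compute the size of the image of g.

Since 61 is prime, the nonzero elements of ℤ_{61} form a cyclic group of order 60.
As gcd(13, 60) = 1, raising to the 13th power is a bijection on this group: if s^13 ≡ t^13 then (st^{−1})^13 = 1, and the only element of order dividing gcd(13, 60) = 1 is 1, so s = t.
With g(0) = 0 this makes g injective on all of ℤ_{61}, hence bijective (finite equal-size domain and codomain). In particular g is injective.
Since g is injective, we find the preimage of 9. The inverse of x ↦ x^13 on (ℤ_{61})^× is x ↦ x^37, because 13·37 = 481 = 8·60 + 1 ≡ 1 (mod 60) and x^{60} = 1 for x ≠ 0 (Fermat). So g⁻¹(9) = 9^37 mod 61.
Repeated squaring mod 61: 9^1 ≡ 9, 9^2 ≡ 9² = 81 ≡ 20, 9^4 ≡ 20² = 400 ≡ 34, 9^8 ≡ 34² = 1156 ≡ 58, 9^16 ≡ 58² = 3364 ≡ 9, 9^32 ≡ 9² = 81 ≡ 20. Since 37 = 32 + 4 + 1, 9^37 ≡ 20·34·9: 20·34 = 680 ≡ 9, then 9·9 = 81 ≡ 20. So 9^37 ≡ 20 (mod 61).
Hence g⁻¹(9) = 20.

20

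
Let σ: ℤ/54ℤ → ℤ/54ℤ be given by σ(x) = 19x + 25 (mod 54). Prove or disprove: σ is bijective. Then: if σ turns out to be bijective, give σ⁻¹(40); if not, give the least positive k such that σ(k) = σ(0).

15

Suppose σ(x_1) = σ(x_2) in ℤ/54ℤ. Then 19x_1 + 25 ≡ 19x_2 + 25 (mod 54), so 19(x_1 − x_2) ≡ 0 (mod 54).
Since gcd(19, 54) = 1, 19 is invertible modulo 54, thus x_1 − x_2 ≡ 0 (mod 54), i.e. x_1 = x_2.
We now compute 19⁻¹ mod 54 explicitly. Euclid's algorithm: 54 = 2·19 + 16, 19 = 1·16 + 3, 16 = 5·3 + 1; back-substituting gives 1 = 37·19 − 13·54, so 19⁻¹ ≡ 37 (mod 54).
Then y ↦ 37(y − 25) is a two-sided inverse to σ, so every y ∈ ℤ/54ℤ has a preimage.
Therefore σ is bijective.
Since σ is bijective, we compute σ⁻¹(40): solve 19x + 25 ≡ 40 (mod 54), i.e. 19x ≡ 15 (mod 54).
Multiplying by 19⁻¹ = 37 gives x ≡ 37·15 = 555 = 10·54 + 15 ≡ 15 (mod 54).
Check: σ(15) = 19·15 + 25 = 310 = 5·54 + 40 ≡ 40 (mod 54).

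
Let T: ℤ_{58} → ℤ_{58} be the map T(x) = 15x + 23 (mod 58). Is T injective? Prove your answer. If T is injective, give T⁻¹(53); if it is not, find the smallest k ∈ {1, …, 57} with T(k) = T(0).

2

If T(a) = T(b), then 15a ≡ 15b (mod 58). Because gcd(15, 58) = 1, we may cancel 15 to get a ≡ b (mod 58).
Therefore T is injective.
We now compute 15⁻¹ mod 58 explicitly. Euclid's algorithm: 58 = 3·15 + 13, 15 = 1·13 + 2, 13 = 6·2 + 1; back-substituting gives 1 = 31·15 − 8·58, so 15⁻¹ ≡ 31 (mod 58).
Since T is injective, we find T⁻¹(53): we need 15x ≡ 53 − 23 ≡ 30 (mod 58). Using 15⁻¹ = 31: x ≡ 31·30 = 930 = 16·58 + 2, so x = 2.
Check: T(2) = 15·2 + 23 = 53 ≡ 53 (mod 58).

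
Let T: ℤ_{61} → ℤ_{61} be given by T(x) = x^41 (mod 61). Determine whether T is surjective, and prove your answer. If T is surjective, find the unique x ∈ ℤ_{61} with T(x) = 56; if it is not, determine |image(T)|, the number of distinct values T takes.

Since 61 is prime, the nonzero elements of ℤ_{61} form a cyclic group of order 60.
As gcd(41, 60) = 1, raising to the 41st power is a bijection on this group: if s^41 ≡ t^41 then (st^{−1})^41 = 1, and the only element of order dividing gcd(41, 60) = 1 is 1, so s = t.
With T(0) = 0 this makes T injective on all of ℤ_{61}, hence bijective (finite equal-size domain and codomain). In particular T is surjective.
Since T is surjective, we find the preimage of 56. The inverse of x ↦ x^41 on (ℤ_{61})^× is x ↦ x^41, because 41·41 = 1681 = 28·60 + 1 ≡ 1 (mod 60) and x^{60} = 1 for x ≠ 0 (Fermat). So T⁻¹(56) = 56^41 mod 61.
Repeated squaring mod 61: 56^1 ≡ 56, 56^2 ≡ 56² = 3136 ≡ 25, 56^4 ≡ 25² = 625 ≡ 15, 56^8 ≡ 15² = 225 ≡ 42, 56^16 ≡ 42² = 1764 ≡ 56, 56^32 ≡ 56² = 3136 ≡ 25. Since 41 = 32 + 8 + 1, 56^41 ≡ 25·42·56: 25·42 = 1050 ≡ 13, then 13·56 = 728 ≡ 57. So 56^41 ≡ 57 (mod 61).
Hence T⁻¹(56) = 57.

57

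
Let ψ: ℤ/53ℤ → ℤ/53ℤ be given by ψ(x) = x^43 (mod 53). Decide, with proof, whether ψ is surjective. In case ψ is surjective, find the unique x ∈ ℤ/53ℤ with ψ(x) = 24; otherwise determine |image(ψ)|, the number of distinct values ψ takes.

47

Since 53 is prime, the nonzero elements of ℤ/53ℤ form a cyclic group of order 52.
As gcd(43, 52) = 1, raising to the 43rd power is a bijection on this group: if u^43 ≡ v^43 then (uv^{−1})^43 = 1, and the only element of order dividing gcd(43, 52) = 1 is 1, so u = v.
With ψ(0) = 0 this makes ψ injective on all of ℤ/53ℤ, hence bijective (finite equal-size domain and codomain). In particular ψ is surjective.
Since ψ is surjective, we find the preimage of 24. The inverse of x ↦ x^43 on (ℤ/53ℤ)^× is x ↦ x^23, because 43·23 = 989 = 19·52 + 1 ≡ 1 (mod 52) and x^{52} = 1 for x ≠ 0 (Fermat). So ψ⁻¹(24) = 24^23 mod 53.
Repeated squaring mod 53: 24^1 ≡ 24, 24^2 ≡ 24² = 576 ≡ 46, 24^4 ≡ 46² = 2116 ≡ 49, 24^8 ≡ 49² = 2401 ≡ 16, 24^16 ≡ 16² = 256 ≡ 44. Since 23 = 16 + 4 + 2 + 1, 24^23 ≡ 44·49·46·24: 44·49 = 2156 ≡ 36, then 36·46 = 1656 ≡ 13, then 13·24 = 312 ≡ 47. So 24^23 ≡ 47 (mod 53).
Hence ψ⁻¹(24) = 47.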